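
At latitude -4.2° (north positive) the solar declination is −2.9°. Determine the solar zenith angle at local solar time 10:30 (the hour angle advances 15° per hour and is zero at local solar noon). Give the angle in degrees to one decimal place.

22.5°

Hour angle H = 15° × (10.5 − 12) = -22.50°.
With φ = -4.2°, δ = -2.9°, H = -22.50°: sin φ sin δ = 0.0037, cos φ cos δ cos H = 0.9202, so cos θ_z = 0.9239.
θ_z = arccos(0.9239) = 22.50°.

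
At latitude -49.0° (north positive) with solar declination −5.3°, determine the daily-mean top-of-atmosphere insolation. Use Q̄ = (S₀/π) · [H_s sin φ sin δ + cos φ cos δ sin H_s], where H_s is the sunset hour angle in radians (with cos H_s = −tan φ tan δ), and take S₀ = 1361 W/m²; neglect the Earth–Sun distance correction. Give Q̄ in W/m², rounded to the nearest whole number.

cos H_s = −tan(-49.0°) · tan(-5.3°) = -0.1067, so H_s = arccos(-0.1067) = 96.13°. In radians, H_s = 1.6778.
H_s sin φ sin δ = 1.6778 × -0.7547 × -0.0924 = 0.1170.
cos φ cos δ sin H_s = 0.6561 × 0.9957 × 0.9943 = 0.6496.
Q̄ = (1361/π) × (0.1170 + 0.6496) = 433.22 × 0.7666 = 332.11 W/m².

332 W/m²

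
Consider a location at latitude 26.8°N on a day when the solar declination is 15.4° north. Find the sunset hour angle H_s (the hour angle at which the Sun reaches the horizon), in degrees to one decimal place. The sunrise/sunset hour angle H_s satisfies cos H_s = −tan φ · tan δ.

The sunset hour angle satisfies cos H_s = −tan φ tan δ = -0.1391, giving H_s = 98.00°.

98.0°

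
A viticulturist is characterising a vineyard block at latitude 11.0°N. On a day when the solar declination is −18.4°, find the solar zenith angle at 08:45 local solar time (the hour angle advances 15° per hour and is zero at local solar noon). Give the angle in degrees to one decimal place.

56.4°

Hour angle H = 15° × (8.75 − 12) = -48.75°.
With φ = 11.0°, δ = -18.4°, H = -48.75°: sin φ sin δ = -0.0602, cos φ cos δ cos H = 0.6141, so cos θ_z = 0.5539.
θ_z = arccos(0.5539) = 56.37°.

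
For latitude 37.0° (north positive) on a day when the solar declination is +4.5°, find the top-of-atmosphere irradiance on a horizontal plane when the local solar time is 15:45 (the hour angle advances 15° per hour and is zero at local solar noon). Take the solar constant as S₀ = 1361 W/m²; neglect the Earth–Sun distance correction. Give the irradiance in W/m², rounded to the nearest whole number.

Hour angle H = 15° × (15.75 − 12) = 56.25°.
cos θ_z = sin(37.0°) sin(4.5°) + cos(37.0°) cos(4.5°) cos(56.25°) = 0.0472 + 0.4423 = 0.4895.
Top-of-atmosphere irradiance = S₀ cos θ_z = 1361 × 0.4895 = 666.21 W/m².

666 W/m²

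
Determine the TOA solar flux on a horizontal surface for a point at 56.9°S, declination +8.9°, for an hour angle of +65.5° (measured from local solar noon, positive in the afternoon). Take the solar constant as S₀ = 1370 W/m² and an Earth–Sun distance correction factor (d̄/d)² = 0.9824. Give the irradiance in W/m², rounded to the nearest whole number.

cos θ_z = sin φ sin δ + cos φ cos δ cos H = (-0.8377)(0.1547) + (0.5461)(0.9880)(0.4147) = 0.0942.
Top-of-atmosphere irradiance = S₀ (d̄/d)² cos θ_z = 1370 × 0.9824 × 0.0942 = 126.78 W/m².

127 W/m²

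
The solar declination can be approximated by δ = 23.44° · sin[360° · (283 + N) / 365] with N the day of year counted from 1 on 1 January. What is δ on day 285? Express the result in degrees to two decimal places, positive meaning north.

-8.10°

360 × (283 + 285) / 365 = 560.219°; sin(560.219°) = -0.3456.
δ = 23.44 × -0.3456 = -8.101° ≈ -8.10°.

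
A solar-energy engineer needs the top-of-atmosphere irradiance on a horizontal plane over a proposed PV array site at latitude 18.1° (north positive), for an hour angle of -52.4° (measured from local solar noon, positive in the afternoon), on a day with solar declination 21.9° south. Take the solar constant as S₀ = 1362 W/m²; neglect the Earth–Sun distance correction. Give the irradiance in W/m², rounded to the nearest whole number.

575 W/m²

cos θ_z = sin(18.1°) sin(-21.9°) + cos(18.1°) cos(-21.9°) cos(-52.40°) = -0.1159 + 0.5381 = 0.4222.
Top-of-atmosphere irradiance = S₀ cos θ_z = 1362 × 0.4222 = 575.04 W/m².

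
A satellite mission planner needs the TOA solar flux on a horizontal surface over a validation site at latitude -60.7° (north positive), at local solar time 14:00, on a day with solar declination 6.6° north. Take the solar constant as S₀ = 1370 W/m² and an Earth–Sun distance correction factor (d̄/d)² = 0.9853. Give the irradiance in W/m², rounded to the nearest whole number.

433 W/m²

Hour angle H = 15° × (14 − 12) = 30.00°.
cos θ_z = sin φ sin δ + cos φ cos δ cos H = (-0.8721)(0.1149) + (0.4894)(0.9934)(0.8660) = 0.3208.
Top-of-atmosphere irradiance = S₀ (d̄/d)² cos θ_z = 1370 × 0.9853 × 0.3208 = 433.04 W/m².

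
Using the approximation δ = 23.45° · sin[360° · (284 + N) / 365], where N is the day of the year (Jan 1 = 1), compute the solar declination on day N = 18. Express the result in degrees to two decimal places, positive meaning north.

-20.73°

360 × (284 + 18) / 365 = 297.863°; sin(297.863°) = -0.8841.
δ = 23.45 × -0.8841 = -20.732° ≈ -20.73°.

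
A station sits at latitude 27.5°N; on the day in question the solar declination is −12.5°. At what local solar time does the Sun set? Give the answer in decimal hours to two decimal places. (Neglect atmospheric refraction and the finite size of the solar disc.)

17.56 h

−tan φ tan δ = −(0.5206)(-0.2217) = 0.1154; H_s = arccos(0.1154) = 83.37°.
Sunset is at 12 + H_s/15 = 12 + 5.558 = 17.558 h local solar time.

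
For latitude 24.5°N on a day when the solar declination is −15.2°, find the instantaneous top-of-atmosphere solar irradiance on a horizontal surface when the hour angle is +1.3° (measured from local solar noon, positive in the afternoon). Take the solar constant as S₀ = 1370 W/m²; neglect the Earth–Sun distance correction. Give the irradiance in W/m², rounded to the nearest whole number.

1054 W/m²

cos θ_z = sin φ sin δ + cos φ cos δ cos H = (0.4147)(-0.2622) + (0.9100)(0.9650)(0.9997) = 0.7692.
Top-of-atmosphere irradiance = S₀ cos θ_z = 1370 × 0.7692 = 1053.80 W/m².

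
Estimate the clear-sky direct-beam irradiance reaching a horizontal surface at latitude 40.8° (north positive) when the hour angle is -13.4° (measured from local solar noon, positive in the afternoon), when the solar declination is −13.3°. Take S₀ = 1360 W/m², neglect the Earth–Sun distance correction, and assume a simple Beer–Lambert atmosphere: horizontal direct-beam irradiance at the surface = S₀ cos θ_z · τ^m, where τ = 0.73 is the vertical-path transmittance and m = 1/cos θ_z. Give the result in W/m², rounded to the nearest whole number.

442 W/m²

cos θ_z = sin φ sin δ + cos φ cos δ cos H = (0.6534)(-0.2300) + (0.7570)(0.9732)(0.9728) = 0.5664.
Air mass m = 1/cos θ_z = 1/0.5664 = 1.766; τ^m = 0.73^1.766 = 0.5736.
Surface direct beam = 1360 × 0.5664 × 0.5736 = 441.85 W/m².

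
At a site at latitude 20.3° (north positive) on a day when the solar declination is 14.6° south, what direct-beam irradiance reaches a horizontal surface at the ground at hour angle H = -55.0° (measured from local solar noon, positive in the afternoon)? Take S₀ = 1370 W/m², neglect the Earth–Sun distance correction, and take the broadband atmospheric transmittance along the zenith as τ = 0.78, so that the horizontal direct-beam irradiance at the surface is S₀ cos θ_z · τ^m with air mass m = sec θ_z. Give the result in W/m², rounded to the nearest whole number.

With φ = 20.3°, δ = -14.6°, H = -55.00°: sin φ sin δ = -0.0875, cos φ cos δ cos H = 0.5206, so cos θ_z = 0.4331.
Air mass m = 1/cos θ_z = 1/0.4331 = 2.309; τ^m = 0.78^2.309 = 0.5634.
Surface direct beam = 1370 × 0.4331 × 0.5634 = 334.29 W/m².

334 W/m²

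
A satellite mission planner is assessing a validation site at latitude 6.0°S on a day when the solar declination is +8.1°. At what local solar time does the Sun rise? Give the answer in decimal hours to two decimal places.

6.06 h

The sunset hour angle satisfies cos H_s = −tan φ tan δ = 0.0150, giving H_s = 89.14°.
Sunrise is at 12 − H_s/15 = 12 − 5.943 = 6.057 h local solar time.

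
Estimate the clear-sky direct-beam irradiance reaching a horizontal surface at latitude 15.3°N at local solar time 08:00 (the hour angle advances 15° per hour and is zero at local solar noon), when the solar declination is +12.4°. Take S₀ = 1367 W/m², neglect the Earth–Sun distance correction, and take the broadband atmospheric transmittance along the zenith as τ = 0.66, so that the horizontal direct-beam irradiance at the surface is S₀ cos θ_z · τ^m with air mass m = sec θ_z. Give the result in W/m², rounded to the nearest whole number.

Hour angle H = 15° × (8 − 12) = -60.00°.
With φ = 15.3°, δ = 12.4°, H = -60.00°: sin φ sin δ = 0.0567, cos φ cos δ cos H = 0.4710, so cos θ_z = 0.5277.
Air mass m = 1/cos θ_z = 1/0.5277 = 1.895; τ^m = 0.66^1.895 = 0.4550.
Surface direct beam = 1367 × 0.5277 × 0.4550 = 328.22 W/m².

328 W/m²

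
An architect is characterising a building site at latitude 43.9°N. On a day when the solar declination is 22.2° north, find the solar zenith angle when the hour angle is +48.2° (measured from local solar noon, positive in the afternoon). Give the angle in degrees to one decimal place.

cos θ_z = sin(43.9°) sin(22.2°) + cos(43.9°) cos(22.2°) cos(48.20°) = 0.2620 + 0.4447 = 0.7067.
θ_z = arccos(0.7067) = 45.03°.

45.0°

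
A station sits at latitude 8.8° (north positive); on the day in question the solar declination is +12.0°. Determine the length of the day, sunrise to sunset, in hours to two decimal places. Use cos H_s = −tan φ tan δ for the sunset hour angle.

−tan φ tan δ = −(0.1548)(0.2126) = -0.0329; H_s = arccos(-0.0329) = 91.89°.
Day length = 2 H_s / 15° h⁻¹ = 183.78° / 15 = 12.252 h.

12.25 hours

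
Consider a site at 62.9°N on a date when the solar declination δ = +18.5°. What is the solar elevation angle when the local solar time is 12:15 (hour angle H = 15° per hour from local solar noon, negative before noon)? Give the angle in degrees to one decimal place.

Hour angle H = 15° × (12.25 − 12) = 3.75°.
With φ = 62.9°, δ = 18.5°, H = 3.75°: sin φ sin δ = 0.2825, cos φ cos δ cos H = 0.4311, so cos θ_z = 0.7136.
θ_z = arccos(0.7136) = 44.47°, so the elevation is 90° − 44.47° = 45.53°.

45.5°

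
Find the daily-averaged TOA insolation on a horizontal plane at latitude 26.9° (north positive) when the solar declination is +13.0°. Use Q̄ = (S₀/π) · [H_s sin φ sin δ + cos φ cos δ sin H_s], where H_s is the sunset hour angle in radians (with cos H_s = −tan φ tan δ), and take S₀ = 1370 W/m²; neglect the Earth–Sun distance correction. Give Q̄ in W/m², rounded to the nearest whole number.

The sunset hour angle satisfies cos H_s = −tan φ tan δ = -0.1171, giving H_s = 96.72°. In radians, H_s = 1.6881.
H_s sin φ sin δ = 1.6881 × 0.4524 × 0.2250 = 0.1718.
cos φ cos δ sin H_s = 0.8918 × 0.9744 × 0.9931 = 0.8630.
Q̄ = (1370/π) × (0.1718 + 0.8630) = 436.08 × 1.0348 = 451.26 W/m².

451 W/m²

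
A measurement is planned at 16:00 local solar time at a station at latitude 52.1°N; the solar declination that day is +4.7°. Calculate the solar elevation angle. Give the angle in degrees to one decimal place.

21.8°

Hour angle H = 15° × (16 − 12) = 60.00°.
cos θ_z = sin(52.1°) sin(4.7°) + cos(52.1°) cos(4.7°) cos(60.00°) = 0.0647 + 0.3061 = 0.3708.
θ_z = arccos(0.3708) = 68.24°, so the elevation is 90° − 68.24° = 21.76°.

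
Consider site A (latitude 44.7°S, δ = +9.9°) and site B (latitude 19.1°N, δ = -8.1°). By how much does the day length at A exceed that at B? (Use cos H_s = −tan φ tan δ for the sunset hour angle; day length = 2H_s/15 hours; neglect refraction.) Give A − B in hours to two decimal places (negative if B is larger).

-0.95 h

A: H_s = arccos(−tan -44.7° · tan 9.9°) = 80.05°, so 2H_s/15 = 10.6733 h.
B: H_s = arccos(−tan 19.1° · tan -8.1°) = 87.18°, so 2H_s/15 = 11.6240 h.
A − B = 10.6733 − 11.6240 = -0.9507 h.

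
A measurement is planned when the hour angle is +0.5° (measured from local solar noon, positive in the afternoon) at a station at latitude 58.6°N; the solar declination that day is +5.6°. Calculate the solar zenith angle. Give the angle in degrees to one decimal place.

cos θ_z = sin φ sin δ + cos φ cos δ cos H = (0.8536)(0.0976) + (0.5210)(0.9952)(1.0000) = 0.6018.
θ_z = arccos(0.6018) = 53.00°.

53.0°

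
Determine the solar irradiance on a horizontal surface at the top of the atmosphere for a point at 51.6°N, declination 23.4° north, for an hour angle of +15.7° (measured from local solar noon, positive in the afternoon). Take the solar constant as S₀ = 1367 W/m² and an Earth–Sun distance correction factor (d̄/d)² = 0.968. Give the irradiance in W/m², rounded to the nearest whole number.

cos θ_z = sin φ sin δ + cos φ cos δ cos H = (0.7837)(0.3971) + (0.6211)(0.9178)(0.9627) = 0.8600.
Top-of-atmosphere irradiance = S₀ (d̄/d)² cos θ_z = 1367 × 0.968 × 0.8600 = 1138.00 W/m².

1138 W/m²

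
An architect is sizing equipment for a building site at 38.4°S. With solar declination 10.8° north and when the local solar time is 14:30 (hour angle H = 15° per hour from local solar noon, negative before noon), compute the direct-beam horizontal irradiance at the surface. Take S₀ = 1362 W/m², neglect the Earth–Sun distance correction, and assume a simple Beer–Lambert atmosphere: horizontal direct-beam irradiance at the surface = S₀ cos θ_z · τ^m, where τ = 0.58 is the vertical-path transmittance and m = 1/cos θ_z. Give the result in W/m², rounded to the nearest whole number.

224 W/m²

Hour angle H = 15° × (14.5 − 12) = 37.50°.
With φ = -38.4°, δ = 10.8°, H = 37.50°: sin φ sin δ = -0.1164, cos φ cos δ cos H = 0.6107, so cos θ_z = 0.4943.
Air mass m = 1/cos θ_z = 1/0.4943 = 2.023; τ^m = 0.58^2.023 = 0.3322.
Surface direct beam = 1362 × 0.4943 × 0.3322 = 223.65 W/m².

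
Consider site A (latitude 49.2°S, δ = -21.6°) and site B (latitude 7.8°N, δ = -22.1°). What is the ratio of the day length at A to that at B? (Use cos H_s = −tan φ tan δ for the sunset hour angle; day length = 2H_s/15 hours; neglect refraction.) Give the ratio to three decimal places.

1.351

A: H_s = arccos(−tan -49.2° · tan -21.6°) = 117.30°, so 2H_s/15 = 15.6400 h.
B: H_s = arccos(−tan 7.8° · tan -22.1°) = 86.81°, so 2H_s/15 = 11.5747 h.
Ratio A/B = 15.6400 / 11.5747 = 1.3512.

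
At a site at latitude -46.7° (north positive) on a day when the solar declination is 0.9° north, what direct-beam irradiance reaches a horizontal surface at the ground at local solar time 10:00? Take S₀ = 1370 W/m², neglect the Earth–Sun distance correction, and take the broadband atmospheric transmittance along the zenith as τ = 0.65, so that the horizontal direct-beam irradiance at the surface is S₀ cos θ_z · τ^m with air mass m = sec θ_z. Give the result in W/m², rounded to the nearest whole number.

381 W/m²

Hour angle H = 15° × (10 − 12) = -30.00°.
cos θ_z = sin(-46.7°) sin(0.9°) + cos(-46.7°) cos(0.9°) cos(-30.00°) = -0.0114 + 0.5939 = 0.5825.
Air mass m = 1/cos θ_z = 1/0.5825 = 1.717; τ^m = 0.65^1.717 = 0.4773.
Surface direct beam = 1370 × 0.5825 × 0.4773 = 380.90 W/m².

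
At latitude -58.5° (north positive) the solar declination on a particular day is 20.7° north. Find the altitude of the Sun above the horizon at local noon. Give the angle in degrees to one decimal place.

10.8°

At local solar noon the hour angle is zero, so the elevation is 90° − |φ − δ| = 90° − |-58.5° − (20.7°)| = 90° − 79.2° = 10.8°.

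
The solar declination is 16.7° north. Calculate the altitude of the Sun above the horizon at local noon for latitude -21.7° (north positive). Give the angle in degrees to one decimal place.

51.6°

At local solar noon the hour angle is zero, so the elevation is 90° − |φ − δ| = 90° − |-21.7° − (16.7°)| = 90° − 38.4° = 51.6°.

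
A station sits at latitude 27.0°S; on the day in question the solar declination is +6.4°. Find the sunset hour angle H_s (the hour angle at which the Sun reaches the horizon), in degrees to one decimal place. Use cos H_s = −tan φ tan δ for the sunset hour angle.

86.7°

cos H_s = −tan(-27.0°) · tan(6.4°) = 0.0572, so H_s = arccos(0.0572) = 86.72°.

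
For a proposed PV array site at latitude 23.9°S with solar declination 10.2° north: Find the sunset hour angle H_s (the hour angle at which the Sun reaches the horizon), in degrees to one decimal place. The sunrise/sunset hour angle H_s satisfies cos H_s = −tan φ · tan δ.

cos H_s = −tan(-23.9°) · tan(10.2°) = 0.0797, so H_s = arccos(0.0797) = 85.43°.

85.4°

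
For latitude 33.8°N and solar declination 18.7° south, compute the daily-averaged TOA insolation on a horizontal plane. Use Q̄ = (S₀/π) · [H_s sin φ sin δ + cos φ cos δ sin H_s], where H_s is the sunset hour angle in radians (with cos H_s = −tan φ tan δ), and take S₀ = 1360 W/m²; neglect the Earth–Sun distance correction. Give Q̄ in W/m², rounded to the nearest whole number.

228 W/m²

cos H_s = −tan(33.8°) · tan(-18.7°) = 0.2266, so H_s = arccos(0.2266) = 76.90°. In radians, H_s = 1.3422.
H_s sin φ sin δ = 1.3422 × 0.5563 × -0.3206 = -0.2394.
cos φ cos δ sin H_s = 0.8310 × 0.9472 × 0.9740 = 0.7667.
Q̄ = (1360/π) × (-0.2394 + 0.7667) = 432.90 × 0.5273 = 228.27 W/m².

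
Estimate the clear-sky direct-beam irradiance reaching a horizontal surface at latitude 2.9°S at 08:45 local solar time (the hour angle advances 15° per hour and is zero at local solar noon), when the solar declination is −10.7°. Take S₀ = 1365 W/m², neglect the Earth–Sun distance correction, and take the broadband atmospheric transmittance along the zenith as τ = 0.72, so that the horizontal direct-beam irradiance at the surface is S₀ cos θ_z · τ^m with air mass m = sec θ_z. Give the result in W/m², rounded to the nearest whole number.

Hour angle H = 15° × (8.75 − 12) = -48.75°.
cos θ_z = sin(-2.9°) sin(-10.7°) + cos(-2.9°) cos(-10.7°) cos(-48.75°) = 0.0094 + 0.6471 = 0.6565.
Air mass m = 1/cos θ_z = 1/0.6565 = 1.523; τ^m = 0.72^1.523 = 0.6063.
Surface direct beam = 1365 × 0.6565 × 0.6063 = 543.32 W/m².

543 W/m²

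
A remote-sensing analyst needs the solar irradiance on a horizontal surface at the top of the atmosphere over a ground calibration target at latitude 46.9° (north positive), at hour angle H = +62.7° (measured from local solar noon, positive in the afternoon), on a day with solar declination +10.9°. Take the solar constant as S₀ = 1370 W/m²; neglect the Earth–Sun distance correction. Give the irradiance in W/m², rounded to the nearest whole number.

611 W/m²

cos θ_z = sin φ sin δ + cos φ cos δ cos H = (0.7302)(0.1891) + (0.6833)(0.9820)(0.4586) = 0.4458.
Top-of-atmosphere irradiance = S₀ cos θ_z = 1370 × 0.4458 = 610.75 W/m².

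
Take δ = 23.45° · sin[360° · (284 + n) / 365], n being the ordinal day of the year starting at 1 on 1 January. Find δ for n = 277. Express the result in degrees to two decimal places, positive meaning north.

360 × (284 + 277) / 365 = 553.315°; sin(553.315°) = -0.2303.
δ = 23.45 × -0.2303 = -5.401° ≈ -5.40°.

-5.40°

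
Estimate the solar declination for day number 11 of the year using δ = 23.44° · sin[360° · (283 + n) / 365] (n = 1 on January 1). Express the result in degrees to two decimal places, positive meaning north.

-22.03°

360 × (283 + 11) / 365 = 289.973°; sin(289.973°) = -0.9399.
δ = 23.44 × -0.9399 = -22.031° ≈ -22.03°.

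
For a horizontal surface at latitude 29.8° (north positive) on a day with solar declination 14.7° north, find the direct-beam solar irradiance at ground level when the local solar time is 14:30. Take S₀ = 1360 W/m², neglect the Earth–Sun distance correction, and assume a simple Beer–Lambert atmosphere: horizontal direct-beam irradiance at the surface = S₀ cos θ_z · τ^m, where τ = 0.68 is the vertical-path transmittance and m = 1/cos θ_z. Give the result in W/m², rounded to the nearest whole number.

662 W/m²

Hour angle H = 15° × (14.5 − 12) = 37.50°.
cos θ_z = sin(29.8°) sin(14.7°) + cos(29.8°) cos(14.7°) cos(37.50°) = 0.1261 + 0.6659 = 0.7920.
Air mass m = 1/cos θ_z = 1/0.7920 = 1.263; τ^m = 0.68^1.263 = 0.6144.
Surface direct beam = 1360 × 0.7920 × 0.6144 = 661.78 W/m².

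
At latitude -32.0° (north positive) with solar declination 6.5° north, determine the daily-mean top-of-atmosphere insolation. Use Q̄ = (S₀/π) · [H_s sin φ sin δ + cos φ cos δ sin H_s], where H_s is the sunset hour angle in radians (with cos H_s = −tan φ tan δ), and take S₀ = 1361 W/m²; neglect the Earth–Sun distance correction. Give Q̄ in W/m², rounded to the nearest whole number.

325 W/m²

The sunset hour angle satisfies cos H_s = −tan φ tan δ = 0.0712, giving H_s = 85.92°. In radians, H_s = 1.4996.
H_s sin φ sin δ = 1.4996 × -0.5299 × 0.1132 = -0.0900.
cos φ cos δ sin H_s = 0.8480 × 0.9936 × 0.9975 = 0.8405.
Q̄ = (1361/π) × (-0.0900 + 0.8405) = 433.22 × 0.7505 = 325.13 W/m².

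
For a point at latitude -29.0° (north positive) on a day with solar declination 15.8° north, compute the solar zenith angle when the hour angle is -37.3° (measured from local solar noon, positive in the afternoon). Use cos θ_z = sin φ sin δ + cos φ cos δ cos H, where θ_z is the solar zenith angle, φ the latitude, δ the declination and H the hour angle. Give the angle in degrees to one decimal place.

57.5°

With φ = -29.0°, δ = 15.8°, H = -37.30°: sin φ sin δ = -0.1320, cos φ cos δ cos H = 0.6695, so cos θ_z = 0.5375.
θ_z = arccos(0.5375) = 57.49°.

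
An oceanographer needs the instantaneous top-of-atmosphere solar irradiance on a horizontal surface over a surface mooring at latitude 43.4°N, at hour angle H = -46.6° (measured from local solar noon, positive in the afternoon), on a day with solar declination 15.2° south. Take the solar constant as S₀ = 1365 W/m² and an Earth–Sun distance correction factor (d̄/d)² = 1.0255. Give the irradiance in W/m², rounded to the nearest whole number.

422 W/m²

cos θ_z = sin φ sin δ + cos φ cos δ cos H = (0.6871)(-0.2622) + (0.7266)(0.9650)(0.6871) = 0.3016.
Top-of-atmosphere irradiance = S₀ (d̄/d)² cos θ_z = 1365 × 1.0255 × 0.3016 = 422.18 W/m².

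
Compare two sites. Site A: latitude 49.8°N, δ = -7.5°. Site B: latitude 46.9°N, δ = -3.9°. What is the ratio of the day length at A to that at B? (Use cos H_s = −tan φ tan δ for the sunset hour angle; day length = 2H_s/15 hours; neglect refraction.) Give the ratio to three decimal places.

A: H_s = arccos(−tan 49.8° · tan -7.5°) = 81.04°, so 2H_s/15 = 10.8053 h.
B: H_s = arccos(−tan 46.9° · tan -3.9°) = 85.82°, so 2H_s/15 = 11.4427 h.
Ratio A/B = 10.8053 / 11.4427 = 0.9443.

0.944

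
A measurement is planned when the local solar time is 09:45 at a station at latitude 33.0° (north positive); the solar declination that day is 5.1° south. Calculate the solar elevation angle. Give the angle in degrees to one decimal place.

40.3°

Hour angle H = 15° × (9.75 − 12) = -33.75°.
With φ = 33.0°, δ = -5.1°, H = -33.75°: sin φ sin δ = -0.0484, cos φ cos δ cos H = 0.6946, so cos θ_z = 0.6462.
θ_z = arccos(0.6462) = 49.74°, so the elevation is 90° − 49.74° = 40.26°.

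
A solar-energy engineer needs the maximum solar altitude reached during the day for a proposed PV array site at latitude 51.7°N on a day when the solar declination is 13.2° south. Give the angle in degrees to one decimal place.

At local solar noon the hour angle is zero, so the elevation is 90° − |φ − δ| = 90° − |51.7° − (-13.2°)| = 90° − 64.9° = 25.1°.

25.1°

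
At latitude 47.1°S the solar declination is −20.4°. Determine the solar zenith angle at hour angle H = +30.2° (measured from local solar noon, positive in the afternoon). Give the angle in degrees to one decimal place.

With φ = -47.1°, δ = -20.4°, H = 30.20°: sin φ sin δ = 0.2553, cos φ cos δ cos H = 0.5514, so cos θ_z = 0.8067.
θ_z = arccos(0.8067) = 36.23°.

36.2°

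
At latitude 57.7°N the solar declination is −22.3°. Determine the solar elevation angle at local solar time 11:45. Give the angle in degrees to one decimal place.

9.9°

Hour angle H = 15° × (11.75 − 12) = -3.75°.
cos θ_z = sin(57.7°) sin(-22.3°) + cos(57.7°) cos(-22.3°) cos(-3.75°) = -0.3207 + 0.4933 = 0.1726.
θ_z = arccos(0.1726) = 80.06°, so the elevation is 90° − 80.06° = 9.94°.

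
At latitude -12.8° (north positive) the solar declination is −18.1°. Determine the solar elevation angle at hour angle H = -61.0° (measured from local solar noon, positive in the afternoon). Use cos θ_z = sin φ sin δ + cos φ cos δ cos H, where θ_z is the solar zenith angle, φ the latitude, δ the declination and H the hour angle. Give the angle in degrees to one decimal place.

31.2°

With φ = -12.8°, δ = -18.1°, H = -61.00°: sin φ sin δ = 0.0688, cos φ cos δ cos H = 0.4494, so cos θ_z = 0.5182.
θ_z = arccos(0.5182) = 58.79°, so the elevation is 90° − 58.79° = 31.21°.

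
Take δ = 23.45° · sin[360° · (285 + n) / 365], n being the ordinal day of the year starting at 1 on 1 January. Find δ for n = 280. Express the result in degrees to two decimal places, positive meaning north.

-6.96°

360 × (285 + 280) / 365 = 557.260°; sin(557.260°) = -0.2967.
δ = 23.45 × -0.2967 = -6.958° ≈ -6.96°.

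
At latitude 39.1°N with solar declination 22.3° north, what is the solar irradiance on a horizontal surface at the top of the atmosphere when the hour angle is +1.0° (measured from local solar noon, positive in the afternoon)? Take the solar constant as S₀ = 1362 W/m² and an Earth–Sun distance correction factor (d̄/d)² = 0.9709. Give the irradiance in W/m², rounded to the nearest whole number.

1266 W/m²

cos θ_z = sin(39.1°) sin(22.3°) + cos(39.1°) cos(22.3°) cos(1.00°) = 0.2393 + 0.7179 = 0.9572.
Top-of-atmosphere irradiance = S₀ (d̄/d)² cos θ_z = 1362 × 0.9709 × 0.9572 = 1265.77 W/m².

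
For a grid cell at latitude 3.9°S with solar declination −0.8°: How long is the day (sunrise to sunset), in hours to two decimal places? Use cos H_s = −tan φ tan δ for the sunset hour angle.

12.01 hours

The sunset hour angle satisfies cos H_s = −tan φ tan δ = -0.0010, giving H_s = 90.06°.
Day length = 2 H_s / 15° h⁻¹ = 180.12° / 15 = 12.008 h.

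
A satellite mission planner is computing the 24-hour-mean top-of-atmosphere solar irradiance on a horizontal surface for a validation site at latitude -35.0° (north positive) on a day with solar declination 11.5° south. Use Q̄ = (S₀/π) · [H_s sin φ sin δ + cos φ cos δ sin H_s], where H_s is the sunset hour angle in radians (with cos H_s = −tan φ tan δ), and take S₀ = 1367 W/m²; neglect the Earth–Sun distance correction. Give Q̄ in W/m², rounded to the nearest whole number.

−tan φ tan δ = −(-0.7002)(-0.2035) = -0.1425; H_s = arccos(-0.1425) = 98.19°. In radians, H_s = 1.7137.
H_s sin φ sin δ = 1.7137 × -0.5736 × -0.1994 = 0.1960.
cos φ cos δ sin H_s = 0.8192 × 0.9799 × 0.9898 = 0.7945.
Q̄ = (1367/π) × (0.1960 + 0.7945) = 435.13 × 0.9905 = 431.00 W/m².

431 W/m²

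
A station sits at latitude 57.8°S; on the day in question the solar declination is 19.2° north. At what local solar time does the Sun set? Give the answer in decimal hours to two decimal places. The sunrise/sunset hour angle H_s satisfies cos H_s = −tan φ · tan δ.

15.76 h

The sunset hour angle satisfies cos H_s = −tan φ tan δ = 0.5530, giving H_s = 56.43°.
Sunset is at 12 + H_s/15 = 12 + 3.762 = 15.762 h local solar time.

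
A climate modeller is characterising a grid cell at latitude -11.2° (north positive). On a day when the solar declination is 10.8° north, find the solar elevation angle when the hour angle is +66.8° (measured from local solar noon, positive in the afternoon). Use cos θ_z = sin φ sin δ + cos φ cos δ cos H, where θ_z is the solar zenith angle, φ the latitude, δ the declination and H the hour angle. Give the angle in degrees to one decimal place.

cos θ_z = sin(-11.2°) sin(10.8°) + cos(-11.2°) cos(10.8°) cos(66.80°) = -0.0364 + 0.3796 = 0.3432.
θ_z = arccos(0.3432) = 69.93°, so the elevation is 90° − 69.93° = 20.07°.

20.1°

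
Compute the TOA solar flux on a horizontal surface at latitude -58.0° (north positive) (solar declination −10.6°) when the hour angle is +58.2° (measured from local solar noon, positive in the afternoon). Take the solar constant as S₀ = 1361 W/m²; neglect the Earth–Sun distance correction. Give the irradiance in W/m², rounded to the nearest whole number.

586 W/m²

cos θ_z = sin(-58.0°) sin(-10.6°) + cos(-58.0°) cos(-10.6°) cos(58.20°) = 0.1560 + 0.2745 = 0.4305.
Top-of-atmosphere irradiance = S₀ cos θ_z = 1361 × 0.4305 = 585.91 W/m².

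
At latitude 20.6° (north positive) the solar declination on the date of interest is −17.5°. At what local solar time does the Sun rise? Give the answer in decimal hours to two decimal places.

cos H_s = −tan(20.6°) · tan(-17.5°) = 0.1185, so H_s = arccos(0.1185) = 83.19°.
Sunrise is at 12 − H_s/15 = 12 − 5.546 = 6.454 h local solar time.

6.45 h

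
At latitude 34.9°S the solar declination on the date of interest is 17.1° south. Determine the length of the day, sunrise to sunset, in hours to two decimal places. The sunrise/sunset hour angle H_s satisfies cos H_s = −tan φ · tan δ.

The sunset hour angle satisfies cos H_s = −tan φ tan δ = -0.2146, giving H_s = 102.39°.
Day length = 2 H_s / 15° h⁻¹ = 204.78° / 15 = 13.652 h.

13.65 hours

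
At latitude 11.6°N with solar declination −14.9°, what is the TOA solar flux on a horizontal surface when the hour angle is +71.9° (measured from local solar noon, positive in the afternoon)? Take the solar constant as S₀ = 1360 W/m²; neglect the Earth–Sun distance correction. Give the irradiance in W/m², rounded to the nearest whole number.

With φ = 11.6°, δ = -14.9°, H = 71.90°: sin φ sin δ = -0.0517, cos φ cos δ cos H = 0.2941, so cos θ_z = 0.2424.
Top-of-atmosphere irradiance = S₀ cos θ_z = 1360 × 0.2424 = 329.66 W/m².

330 W/m²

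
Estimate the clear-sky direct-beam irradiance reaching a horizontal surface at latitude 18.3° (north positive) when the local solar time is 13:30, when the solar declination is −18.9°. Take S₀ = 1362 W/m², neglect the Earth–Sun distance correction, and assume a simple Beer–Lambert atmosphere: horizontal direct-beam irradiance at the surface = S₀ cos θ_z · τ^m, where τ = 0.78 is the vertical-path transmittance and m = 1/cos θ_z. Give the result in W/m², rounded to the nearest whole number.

705 W/m²

Hour angle H = 15° × (13.5 − 12) = 22.50°.
cos θ_z = sin φ sin δ + cos φ cos δ cos H = (0.3140)(-0.3239) + (0.9494)(0.9461)(0.9239) = 0.7282.
Air mass m = 1/cos θ_z = 1/0.7282 = 1.373; τ^m = 0.78^1.373 = 0.7110.
Surface direct beam = 1362 × 0.7282 × 0.7110 = 705.18 W/m².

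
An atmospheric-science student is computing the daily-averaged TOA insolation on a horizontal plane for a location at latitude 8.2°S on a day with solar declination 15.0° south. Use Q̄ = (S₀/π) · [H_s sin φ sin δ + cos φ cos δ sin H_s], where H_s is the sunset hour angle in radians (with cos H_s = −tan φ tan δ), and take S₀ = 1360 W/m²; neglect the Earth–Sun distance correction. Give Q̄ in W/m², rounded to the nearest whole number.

The sunset hour angle satisfies cos H_s = −tan φ tan δ = -0.0386, giving H_s = 92.21°. In radians, H_s = 1.6094.
H_s sin φ sin δ = 1.6094 × -0.1426 × -0.2588 = 0.0594.
cos φ cos δ sin H_s = 0.9898 × 0.9659 × 0.9993 = 0.9554.
Q̄ = (1360/π) × (0.0594 + 0.9554) = 432.90 × 1.0148 = 439.31 W/m².

439 W/m²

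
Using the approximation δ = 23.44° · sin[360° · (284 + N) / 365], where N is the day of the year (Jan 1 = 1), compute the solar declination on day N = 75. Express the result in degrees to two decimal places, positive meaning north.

-2.42°

360 × (284 + 75) / 365 = 354.082°; sin(354.082°) = -0.1031.
δ = 23.44 × -0.1031 = -2.417° ≈ -2.42°.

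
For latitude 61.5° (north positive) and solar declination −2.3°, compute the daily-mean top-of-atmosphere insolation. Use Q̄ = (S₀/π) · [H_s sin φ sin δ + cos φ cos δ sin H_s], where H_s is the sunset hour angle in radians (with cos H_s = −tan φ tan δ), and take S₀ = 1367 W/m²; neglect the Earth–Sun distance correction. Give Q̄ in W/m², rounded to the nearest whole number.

184 W/m²

cos H_s = −tan(61.5°) · tan(-2.3°) = 0.0740, so H_s = arccos(0.0740) = 85.76°. In radians, H_s = 1.4968.
H_s sin φ sin δ = 1.4968 × 0.8788 × -0.0401 = -0.0527.
cos φ cos δ sin H_s = 0.4772 × 0.9992 × 0.9973 = 0.4755.
Q̄ = (1367/π) × (-0.0527 + 0.4755) = 435.13 × 0.4228 = 183.97 W/m².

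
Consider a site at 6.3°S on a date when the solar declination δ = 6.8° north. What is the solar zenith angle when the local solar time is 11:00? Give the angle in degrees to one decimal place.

Hour angle H = 15° × (11 − 12) = -15.00°.
cos θ_z = sin(-6.3°) sin(6.8°) + cos(-6.3°) cos(6.8°) cos(-15.00°) = -0.0130 + 0.9533 = 0.9403.
θ_z = arccos(0.9403) = 19.90°.

19.9°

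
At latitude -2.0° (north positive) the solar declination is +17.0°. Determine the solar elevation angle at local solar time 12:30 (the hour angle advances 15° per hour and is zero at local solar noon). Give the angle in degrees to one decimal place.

69.6°

Hour angle H = 15° × (12.5 − 12) = 7.50°.
cos θ_z = sin φ sin δ + cos φ cos δ cos H = (-0.0349)(0.2924) + (0.9994)(0.9563)(0.9914) = 0.9373.
θ_z = arccos(0.9373) = 20.40°, so the elevation is 90° − 20.40° = 69.60°.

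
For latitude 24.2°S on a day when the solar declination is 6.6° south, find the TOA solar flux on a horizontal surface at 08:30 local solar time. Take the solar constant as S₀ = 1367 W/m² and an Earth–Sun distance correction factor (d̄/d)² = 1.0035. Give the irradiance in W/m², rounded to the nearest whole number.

Hour angle H = 15° × (8.5 − 12) = -52.50°.
cos θ_z = sin(-24.2°) sin(-6.6°) + cos(-24.2°) cos(-6.6°) cos(-52.50°) = 0.0471 + 0.5516 = 0.5987.
Top-of-atmosphere irradiance = S₀ (d̄/d)² cos θ_z = 1367 × 1.0035 × 0.5987 = 821.29 W/m².

821 W/m²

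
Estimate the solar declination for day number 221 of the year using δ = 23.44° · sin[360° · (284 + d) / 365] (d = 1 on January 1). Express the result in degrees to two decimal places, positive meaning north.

360 × (284 + 221) / 365 = 498.082°; sin(498.082°) = 0.6681.
δ = 23.44 × 0.6681 = 15.660° ≈ +15.66°.

+15.66°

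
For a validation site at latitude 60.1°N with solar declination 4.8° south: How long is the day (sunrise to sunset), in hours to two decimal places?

cos H_s = −tan(60.1°) · tan(-4.8°) = 0.1460, so H_s = arccos(0.1460) = 81.60°.
Day length = 2 H_s / 15° h⁻¹ = 163.20° / 15 = 10.880 h.

10.88 hours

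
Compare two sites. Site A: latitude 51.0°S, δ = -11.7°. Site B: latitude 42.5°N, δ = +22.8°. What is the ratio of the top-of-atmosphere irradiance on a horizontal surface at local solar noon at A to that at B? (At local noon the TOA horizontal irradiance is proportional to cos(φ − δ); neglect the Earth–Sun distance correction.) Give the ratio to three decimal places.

0.822

A: cos θ_z = cos(-51.0° − (-11.7°)) = 0.7738.
B: cos θ_z = cos(42.5° − (22.8°)) = 0.9415.
Ratio A/B = 0.7738 / 0.9415 = 0.8219.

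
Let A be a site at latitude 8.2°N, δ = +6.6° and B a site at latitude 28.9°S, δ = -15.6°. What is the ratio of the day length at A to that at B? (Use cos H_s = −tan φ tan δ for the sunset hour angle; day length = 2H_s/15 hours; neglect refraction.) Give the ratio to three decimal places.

0.920

A: H_s = arccos(−tan 8.2° · tan 6.6°) = 90.96°, so 2H_s/15 = 12.1280 h.
B: H_s = arccos(−tan -28.9° · tan -15.6°) = 98.87°, so 2H_s/15 = 13.1827 h.
Ratio A/B = 12.1280 / 13.1827 = 0.9200.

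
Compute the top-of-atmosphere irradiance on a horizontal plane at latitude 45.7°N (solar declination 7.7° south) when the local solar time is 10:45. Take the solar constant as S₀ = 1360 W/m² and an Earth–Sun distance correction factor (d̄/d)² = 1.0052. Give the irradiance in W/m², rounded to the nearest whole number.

765 W/m²

Hour angle H = 15° × (10.75 − 12) = -18.75°.
cos θ_z = sin φ sin δ + cos φ cos δ cos H = (0.7157)(-0.1340) + (0.6984)(0.9910)(0.9469) = 0.5595.
Top-of-atmosphere irradiance = S₀ (d̄/d)² cos θ_z = 1360 × 1.0052 × 0.5595 = 764.88 W/m².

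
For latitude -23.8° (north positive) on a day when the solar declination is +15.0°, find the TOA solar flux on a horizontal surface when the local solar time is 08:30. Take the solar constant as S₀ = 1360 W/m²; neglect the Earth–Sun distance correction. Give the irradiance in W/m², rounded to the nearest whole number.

590 W/m²

Hour angle H = 15° × (8.5 − 12) = -52.50°.
cos θ_z = sin(-23.8°) sin(15.0°) + cos(-23.8°) cos(15.0°) cos(-52.50°) = -0.1044 + 0.5380 = 0.4336.
Top-of-atmosphere irradiance = S₀ cos θ_z = 1360 × 0.4336 = 589.70 W/m².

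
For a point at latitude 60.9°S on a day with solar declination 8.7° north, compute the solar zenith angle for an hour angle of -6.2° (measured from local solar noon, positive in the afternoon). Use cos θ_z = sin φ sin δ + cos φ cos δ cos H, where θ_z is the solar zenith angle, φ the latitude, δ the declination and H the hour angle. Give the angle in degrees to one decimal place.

With φ = -60.9°, δ = 8.7°, H = -6.20°: sin φ sin δ = -0.1322, cos φ cos δ cos H = 0.4779, so cos θ_z = 0.3457.
θ_z = arccos(0.3457) = 69.78°.

69.8°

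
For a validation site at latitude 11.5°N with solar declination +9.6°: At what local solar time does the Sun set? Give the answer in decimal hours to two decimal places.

−tan φ tan δ = −(0.2035)(0.1691) = -0.0344; H_s = arccos(-0.0344) = 91.97°.
Sunset is at 12 + H_s/15 = 12 + 6.131 = 18.131 h local solar time.

18.13 h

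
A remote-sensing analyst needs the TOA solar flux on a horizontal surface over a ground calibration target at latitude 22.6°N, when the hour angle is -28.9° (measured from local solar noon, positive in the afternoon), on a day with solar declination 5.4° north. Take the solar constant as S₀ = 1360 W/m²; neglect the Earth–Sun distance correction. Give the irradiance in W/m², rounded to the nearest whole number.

cos θ_z = sin φ sin δ + cos φ cos δ cos H = (0.3843)(0.0941) + (0.9232)(0.9956)(0.8755) = 0.8409.
Top-of-atmosphere irradiance = S₀ cos θ_z = 1360 × 0.8409 = 1143.62 W/m².

1144 W/m²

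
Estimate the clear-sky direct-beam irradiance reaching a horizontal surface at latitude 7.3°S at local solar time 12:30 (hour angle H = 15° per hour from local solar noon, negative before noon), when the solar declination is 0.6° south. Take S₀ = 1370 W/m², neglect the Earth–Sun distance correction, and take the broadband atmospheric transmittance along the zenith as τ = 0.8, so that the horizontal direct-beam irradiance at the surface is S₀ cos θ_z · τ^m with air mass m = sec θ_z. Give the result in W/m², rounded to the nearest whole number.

1075 W/m²

Hour angle H = 15° × (12.5 − 12) = 7.50°.
cos θ_z = sin(-7.3°) sin(-0.6°) + cos(-7.3°) cos(-0.6°) cos(7.50°) = 0.0013 + 0.9834 = 0.9847.
Air mass m = 1/cos θ_z = 1/0.9847 = 1.016; τ^m = 0.8^1.016 = 0.7971.
Surface direct beam = 1370 × 0.9847 × 0.7971 = 1075.32 W/m².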